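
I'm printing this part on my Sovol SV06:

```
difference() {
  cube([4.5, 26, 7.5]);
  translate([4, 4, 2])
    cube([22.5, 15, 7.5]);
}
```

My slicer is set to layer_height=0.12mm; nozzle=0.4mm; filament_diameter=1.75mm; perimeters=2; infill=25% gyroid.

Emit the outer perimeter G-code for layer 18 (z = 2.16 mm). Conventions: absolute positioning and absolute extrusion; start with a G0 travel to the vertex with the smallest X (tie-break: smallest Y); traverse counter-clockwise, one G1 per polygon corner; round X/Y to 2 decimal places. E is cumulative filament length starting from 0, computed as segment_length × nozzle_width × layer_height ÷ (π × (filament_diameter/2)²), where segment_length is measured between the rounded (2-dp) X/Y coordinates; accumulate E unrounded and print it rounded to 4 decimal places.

At z = 2.16 mm: the cube (footprint 4.5×26) is included at this height; the cube at (4, 4) is present — its section is the full 22.5×15 rectangle; After the difference (first − rest): starting from the 4.5×26 cube, the 22.5×15 cube at (4, 4) partially overlaps it — only the 7.50 mm² overlap (of its 337.50 mm²) is removed, clipping the outline — 1 connected region. The outline is a single polygon with 8 vertices. Extrusion per mm of travel: 0.4 × 0.12 / (π × 0.875²) = 0.019956. Accumulating E over each segment gives final E = 1.2373.

G0 X0.00 Y0.00 Z2.16
G1 X4.50 Y0.00 E0.0898
G1 X4.50 Y4.00 E0.1696
G1 X4.00 Y4.00 E0.1796
G1 X4.00 Y19.00 E0.4789
G1 X4.50 Y19.00 E0.4889
G1 X4.50 Y26.00 E0.6286
G1 X0.00 Y26.00 E0.7184
G1 X0.00 Y0.00 E1.2373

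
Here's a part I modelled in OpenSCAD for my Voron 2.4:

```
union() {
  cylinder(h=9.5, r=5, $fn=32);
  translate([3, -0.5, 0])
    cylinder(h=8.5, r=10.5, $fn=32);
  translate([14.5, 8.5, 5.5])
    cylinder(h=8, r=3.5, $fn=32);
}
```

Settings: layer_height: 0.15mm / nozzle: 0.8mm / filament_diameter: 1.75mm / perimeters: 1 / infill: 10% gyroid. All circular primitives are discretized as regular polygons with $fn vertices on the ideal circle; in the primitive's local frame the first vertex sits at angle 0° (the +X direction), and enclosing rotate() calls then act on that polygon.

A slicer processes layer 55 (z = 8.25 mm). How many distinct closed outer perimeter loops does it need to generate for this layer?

At z = 8.25 mm: the r=5 cylinder gives a regular 32-gon of circumradius 5 (constant along its height); the r=10.5 cylinder at (3, -0.5) contributes a regular 32-gon of circumradius 10.5; the r=3.5 cylinder at (14.5, 8.5) gives a regular 32-gon of circumradius 3.5 (constant along its height); Merging all regions: the regions partially overlap (shared area 78.04 mm²), so overlapping operands fuse into one piece — 2 connected regions. The result has 2 disconnected regions.

2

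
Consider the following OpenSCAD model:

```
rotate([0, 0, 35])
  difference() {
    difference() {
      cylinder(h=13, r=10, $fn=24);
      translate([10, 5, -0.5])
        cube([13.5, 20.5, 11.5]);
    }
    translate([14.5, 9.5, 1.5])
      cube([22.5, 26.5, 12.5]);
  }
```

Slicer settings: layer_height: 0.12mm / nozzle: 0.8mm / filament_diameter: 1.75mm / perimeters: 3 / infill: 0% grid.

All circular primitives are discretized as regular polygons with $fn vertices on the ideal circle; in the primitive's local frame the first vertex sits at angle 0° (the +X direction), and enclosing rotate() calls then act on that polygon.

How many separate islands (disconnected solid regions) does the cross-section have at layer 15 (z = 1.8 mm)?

1

At z = 1.8 mm: the r=10 cylinder gives a regular 24-gon of circumradius 10 (constant along its height); the cube at (10, 5) (footprint 13.5×20.5) is included at this height; Subtracting the remaining from the first: starting from the r=10 cylinder, the 13.5×20.5 cube at (10, 5) misses the remaining region (no effect) — 1 connected region; the cube at (14.5, 9.5) (footprint 22.5×26.5) is included at this height; Subtracting the remaining from the first: starting from that combined region, the 22.5×26.5 cube at (14.5, 9.5) misses the remaining region (no effect) — 1 connected region; (rotated 35° about Z; rotation is an isometry so areas/perimeters/island counts are preserved). Overall, the cross-section is a single solid region. Island count = 1.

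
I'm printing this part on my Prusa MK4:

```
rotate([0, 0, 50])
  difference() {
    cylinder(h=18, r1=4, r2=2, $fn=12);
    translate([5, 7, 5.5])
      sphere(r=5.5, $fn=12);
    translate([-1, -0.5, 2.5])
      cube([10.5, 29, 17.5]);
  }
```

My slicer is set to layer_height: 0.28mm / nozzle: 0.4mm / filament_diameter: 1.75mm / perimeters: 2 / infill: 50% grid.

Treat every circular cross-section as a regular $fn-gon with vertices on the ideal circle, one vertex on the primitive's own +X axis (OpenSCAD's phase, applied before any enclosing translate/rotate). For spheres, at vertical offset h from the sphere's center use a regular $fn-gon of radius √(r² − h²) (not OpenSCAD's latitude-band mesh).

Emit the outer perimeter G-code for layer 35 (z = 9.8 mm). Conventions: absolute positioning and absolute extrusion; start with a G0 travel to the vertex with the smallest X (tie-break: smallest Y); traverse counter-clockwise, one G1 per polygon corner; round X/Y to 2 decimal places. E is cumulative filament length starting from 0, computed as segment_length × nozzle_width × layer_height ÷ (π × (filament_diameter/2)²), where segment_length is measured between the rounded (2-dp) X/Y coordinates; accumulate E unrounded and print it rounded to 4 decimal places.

At z = 9.8 mm: the cone contributes a regular 12-gon of circumradius 2.911 (interpolated between r1=4 and r2=2 at t=0.544); the r=5.5 sphere at (5, 7) contributes a regular 12-gon of circumradius √(5.5²−4.3²) = 3.429; the cube at (-1, -0.5) (footprint 10.5×29) is included at this height; Subtracting the remaining from the first: starting from the cone, the r=5.5 sphere at (5, 7) misses the remaining region (no effect); the 10.5×29 cube at (-1, -0.5) partially overlaps it — only the 11.06 mm² overlap (of its 304.50 mm²) is removed, clipping the outline — 1 connected region; (whole slice rotated 50° about Z — lengths, areas and connectivity unchanged). The outline is a single polygon with 11 vertices. Extrusion per mm of travel: 0.4 × 0.28 / (π × 0.875²) = 0.046564. Accumulating E over each segment gives final E = 0.8824.

G0 X-2.87 Y0.51 Z9.80
G1 X-2.74 Y-1.00 E0.0706
G1 X-1.87 Y-2.23 E0.1407
G1 X-0.51 Y-2.87 E0.2107
G1 X1.00 Y-2.74 E0.2813
G1 X2.23 Y-1.87 E0.3514
G1 X2.87 Y-0.51 E0.4214
G1 X2.74 Y1.00 E0.4920
G1 X2.17 Y1.81 E0.5381
G1 X-0.26 Y-1.09 E0.7143
G1 X-2.67 Y0.93 E0.8607
G1 X-2.87 Y0.51 E0.8824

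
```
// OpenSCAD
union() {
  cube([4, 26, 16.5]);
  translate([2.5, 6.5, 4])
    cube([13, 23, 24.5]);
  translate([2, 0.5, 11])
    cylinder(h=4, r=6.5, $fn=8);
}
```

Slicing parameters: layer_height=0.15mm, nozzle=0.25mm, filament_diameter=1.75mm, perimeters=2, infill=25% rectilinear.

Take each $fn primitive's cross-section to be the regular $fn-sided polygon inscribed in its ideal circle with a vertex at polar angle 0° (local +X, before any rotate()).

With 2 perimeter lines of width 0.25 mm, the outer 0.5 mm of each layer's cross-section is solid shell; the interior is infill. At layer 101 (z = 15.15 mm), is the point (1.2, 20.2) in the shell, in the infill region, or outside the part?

infill

At z = 15.15 mm: the cube is present — its section is the full 4×26 rectangle; the 13×23 cube at (2.5, 6.5) contributes its full rectangle; the cylinder at (2, 0.5) is absent (z outside [11, 15]); Taking the union: the regions partially overlap (shared area 29.25 mm²), so overlapping operands fuse into one piece — 1 connected region. Overall, the cross-section is a single solid region. The nearest boundary edge runs (0.00, 0.00)→(0.00, 26.00); distance from the point to it = 1.20 mm. The point is inside the cross-section and 1.20 mm from the nearest boundary — more than the 0.5 mm shell width (2 × 0.25), so it's in the infill interior.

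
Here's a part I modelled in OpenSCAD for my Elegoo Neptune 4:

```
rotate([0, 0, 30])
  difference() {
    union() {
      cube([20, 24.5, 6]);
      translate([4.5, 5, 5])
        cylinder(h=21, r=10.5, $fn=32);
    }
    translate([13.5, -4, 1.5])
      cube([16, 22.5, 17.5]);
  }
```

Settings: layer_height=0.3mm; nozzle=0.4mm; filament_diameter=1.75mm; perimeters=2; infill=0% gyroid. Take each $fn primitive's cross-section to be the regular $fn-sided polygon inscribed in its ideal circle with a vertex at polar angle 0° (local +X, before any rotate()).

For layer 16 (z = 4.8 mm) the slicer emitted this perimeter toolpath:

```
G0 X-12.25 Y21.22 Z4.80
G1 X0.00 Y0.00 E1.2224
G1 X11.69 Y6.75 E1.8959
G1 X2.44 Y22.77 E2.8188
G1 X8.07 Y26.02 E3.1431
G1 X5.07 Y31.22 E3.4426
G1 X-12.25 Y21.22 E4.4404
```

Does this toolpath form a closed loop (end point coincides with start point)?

Start point (G0): (-12.25, 21.22). End point (last G1): the path returns to the start — closed.

yes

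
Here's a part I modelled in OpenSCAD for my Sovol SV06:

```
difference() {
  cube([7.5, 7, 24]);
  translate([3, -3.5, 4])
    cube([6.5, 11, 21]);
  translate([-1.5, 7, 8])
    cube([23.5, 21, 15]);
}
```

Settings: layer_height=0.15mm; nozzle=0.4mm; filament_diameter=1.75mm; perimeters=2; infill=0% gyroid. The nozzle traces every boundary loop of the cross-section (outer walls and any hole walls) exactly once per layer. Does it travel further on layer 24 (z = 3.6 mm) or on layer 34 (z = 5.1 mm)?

layer 24 (z = 3.6 mm)

Layer 24 (z = 3.6): the cube (footprint 7.5×7) is included at this height (perimeter 29.00 mm); the cube at (3, -3.5) is not intersected at this z (z outside [4, 25]); the cube at (-1.5, 7) is not intersected at this z (z outside [8, 23]); Subtracting the remaining from the first: none of the subtracted shapes is present at this height, so the 7.5×7 cube is unchanged — boundary = 29.00 mm. So its perimeter = 29.00 mm. Layer 34 (z = 5.1): the cube is present — its section is the full 7.5×7 rectangle (perimeter 29.00 mm); the 6.5×11 cube at (3, -3.5) contributes its full rectangle (perimeter 35.00 mm); the cube at (-1.5, 7) does not reach this height (z outside [8, 23]); After the difference (first − rest): starting from the 7.5×7 cube, the 6.5×11 cube at (3, -3.5) partially overlaps it — only the 31.50 mm² overlap (of its 71.50 mm²) is removed, clipping the outline — boundary = 20.00 mm. So its perimeter = 20.00 mm. Layer 24 is larger (29.00 vs 20.00 mm).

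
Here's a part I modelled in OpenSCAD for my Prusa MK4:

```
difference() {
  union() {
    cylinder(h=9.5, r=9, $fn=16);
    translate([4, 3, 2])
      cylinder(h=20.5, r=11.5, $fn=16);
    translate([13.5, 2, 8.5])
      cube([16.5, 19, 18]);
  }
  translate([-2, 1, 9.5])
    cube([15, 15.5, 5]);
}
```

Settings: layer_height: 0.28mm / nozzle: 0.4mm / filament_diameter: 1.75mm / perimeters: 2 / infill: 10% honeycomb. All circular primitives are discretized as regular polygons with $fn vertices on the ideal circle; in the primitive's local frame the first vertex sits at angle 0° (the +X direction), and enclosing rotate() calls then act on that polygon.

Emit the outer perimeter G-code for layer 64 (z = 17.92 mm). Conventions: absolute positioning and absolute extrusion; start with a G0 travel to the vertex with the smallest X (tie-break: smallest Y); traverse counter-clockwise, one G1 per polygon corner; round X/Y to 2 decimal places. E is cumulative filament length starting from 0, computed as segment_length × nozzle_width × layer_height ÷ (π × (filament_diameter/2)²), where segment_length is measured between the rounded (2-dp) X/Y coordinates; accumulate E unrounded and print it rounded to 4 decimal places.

At z = 17.92 mm: the cylinder is absent (z outside [0, 9.5]); the r=11.5 cylinder at (4, 3) contributes a regular 16-gon of circumradius 11.5; the 16.5×19 cube at (13.5, 2) contributes its full rectangle; Combining (union): the regions partially overlap (shared area 9.72 mm²), so overlapping operands fuse into one piece — 1 connected region; the cube at (-2, 1) is absent (z outside [9.5, 14.5]); After the difference (first − rest): none of the subtracted shapes is present at this height, so that combined region is unchanged — 1 connected region. The outline is a single polygon with 19 vertices. Extrusion per mm of travel: 0.4 × 0.28 / (π × 0.875²) = 0.046564. Accumulating E over each segment gives final E = 5.8843.

G0 X-7.50 Y3.00 Z17.92
G1 X-6.62 Y-1.40 E0.2089
G1 X-4.13 Y-5.13 E0.4178
G1 X-0.40 Y-7.62 E0.6266
G1 X4.00 Y-8.50 E0.8355
G1 X8.40 Y-7.62 E1.0445
G1 X12.13 Y-5.13 E1.2533
G1 X14.62 Y-1.40 E1.4621
G1 X15.30 Y2.00 E1.6236
G1 X30.00 Y2.00 E2.3081
G1 X30.00 Y21.00 E3.1928
G1 X13.50 Y21.00 E3.9611
G1 X13.50 Y9.08 E4.5162
G1 X12.13 Y11.13 E4.6310
G1 X8.40 Y13.62 E4.8398
G1 X4.00 Y14.50 E5.0487
G1 X-0.40 Y13.62 E5.2577
G1 X-4.13 Y11.13 E5.4665
G1 X-6.62 Y7.40 E5.6753
G1 X-7.50 Y3.00 E5.8843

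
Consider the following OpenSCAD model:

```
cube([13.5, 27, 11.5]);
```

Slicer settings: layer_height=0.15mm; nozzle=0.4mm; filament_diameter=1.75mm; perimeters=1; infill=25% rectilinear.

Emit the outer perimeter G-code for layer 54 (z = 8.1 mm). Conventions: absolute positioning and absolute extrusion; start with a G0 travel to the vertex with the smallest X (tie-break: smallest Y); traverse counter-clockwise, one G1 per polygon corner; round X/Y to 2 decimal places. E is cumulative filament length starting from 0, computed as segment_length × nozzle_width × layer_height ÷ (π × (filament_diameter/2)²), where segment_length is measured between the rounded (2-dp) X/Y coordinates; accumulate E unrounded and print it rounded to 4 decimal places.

G0 X0.00 Y0.00 Z8.10
G1 X13.50 Y0.00 E0.3368
G1 X13.50 Y27.00 E1.0103
G1 X0.00 Y27.00 E1.3470
G1 X0.00 Y0.00 E2.0206

At z = 8.1 mm: the 13.5×27 cube contributes its full rectangle. The outline is a single polygon with 4 vertices. Extrusion per mm of travel: 0.4 × 0.15 / (π × 0.875²) = 0.024945. Accumulating E over each segment gives final E = 2.0206.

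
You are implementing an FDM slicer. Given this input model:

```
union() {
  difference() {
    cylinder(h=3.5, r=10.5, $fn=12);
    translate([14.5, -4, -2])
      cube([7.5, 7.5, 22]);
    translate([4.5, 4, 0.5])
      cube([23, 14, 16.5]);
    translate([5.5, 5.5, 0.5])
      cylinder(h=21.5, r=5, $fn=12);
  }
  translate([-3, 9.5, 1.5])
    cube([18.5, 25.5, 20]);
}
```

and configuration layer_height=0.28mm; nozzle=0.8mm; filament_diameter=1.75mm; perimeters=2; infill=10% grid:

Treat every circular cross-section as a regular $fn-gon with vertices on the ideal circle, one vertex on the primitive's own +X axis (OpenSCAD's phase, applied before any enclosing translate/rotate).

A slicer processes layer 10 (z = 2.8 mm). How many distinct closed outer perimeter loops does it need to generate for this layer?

1

At z = 2.8 mm: the cylinder: section is a regular 12-gon, circumradius r=10.5; the cube at (14.5, -4) (footprint 7.5×7.5) is included at this height; the cube at (4.5, 4) (footprint 23×14) is included at this height; the cylinder at (5.5, 5.5): section is a regular 12-gon, circumradius r=5; Subtracting the remaining from the first: starting from the r=10.5 cylinder, the 7.5×7.5 cube at (14.5, -4) misses the remaining region (no effect); the 23×14 cube at (4.5, 4) partially overlaps it — only the 16.29 mm² overlap (of its 322.00 mm²) is removed, clipping the outline; the r=5 cylinder at (5.5, 5.5) partially overlaps it — only the 41.47 mm² overlap (of its 75.00 mm²) is removed, clipping the outline — 1 connected region; the cube at (-3, 9.5) (footprint 18.5×25.5) is included at this height; Merging all regions: the regions partially overlap (shared area 3.54 mm²), so overlapping operands fuse into one piece — 1 connected region. The result has 1 disconnected region.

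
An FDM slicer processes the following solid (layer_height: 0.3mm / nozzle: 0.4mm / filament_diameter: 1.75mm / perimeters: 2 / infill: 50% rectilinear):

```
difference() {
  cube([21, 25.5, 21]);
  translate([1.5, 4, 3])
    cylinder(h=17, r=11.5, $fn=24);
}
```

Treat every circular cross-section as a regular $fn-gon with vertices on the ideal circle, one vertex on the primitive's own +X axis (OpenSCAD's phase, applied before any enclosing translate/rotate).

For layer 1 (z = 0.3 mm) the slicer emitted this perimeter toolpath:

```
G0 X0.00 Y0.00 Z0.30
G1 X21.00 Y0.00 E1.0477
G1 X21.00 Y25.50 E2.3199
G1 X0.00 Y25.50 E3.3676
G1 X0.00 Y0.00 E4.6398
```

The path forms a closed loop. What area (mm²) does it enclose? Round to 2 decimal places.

Apply the shoelace formula to the sequence of (X, Y) vertices; enclosed area = 535.50 mm².

535.50 mm²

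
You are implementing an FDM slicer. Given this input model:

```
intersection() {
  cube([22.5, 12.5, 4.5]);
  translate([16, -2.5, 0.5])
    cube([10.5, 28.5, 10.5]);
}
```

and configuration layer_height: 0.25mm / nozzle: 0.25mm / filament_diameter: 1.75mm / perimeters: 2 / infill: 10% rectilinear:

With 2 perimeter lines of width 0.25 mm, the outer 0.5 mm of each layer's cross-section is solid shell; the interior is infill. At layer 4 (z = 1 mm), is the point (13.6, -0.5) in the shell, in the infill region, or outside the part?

At z = 1 mm: the cube (footprint 22.5×12.5) is included at this height; the cube at (16, -2.5) (footprint 10.5×28.5) is included at this height; Keeping only the common overlap: the 10.5×28.5 cube at (16, -2.5) partially overlaps the 22.5×12.5 cube; clipping to the common part keeps 81.25 mm² — 1 connected region. Overall, the cross-section is a single solid region. The nearest boundary edge runs (22.50, 0.00)→(16.00, 0.00); distance from the point to it = 2.45 mm. The point is not inside any of the regions above, so it lies outside the cross-section (2.45 mm from the nearest boundary).

outside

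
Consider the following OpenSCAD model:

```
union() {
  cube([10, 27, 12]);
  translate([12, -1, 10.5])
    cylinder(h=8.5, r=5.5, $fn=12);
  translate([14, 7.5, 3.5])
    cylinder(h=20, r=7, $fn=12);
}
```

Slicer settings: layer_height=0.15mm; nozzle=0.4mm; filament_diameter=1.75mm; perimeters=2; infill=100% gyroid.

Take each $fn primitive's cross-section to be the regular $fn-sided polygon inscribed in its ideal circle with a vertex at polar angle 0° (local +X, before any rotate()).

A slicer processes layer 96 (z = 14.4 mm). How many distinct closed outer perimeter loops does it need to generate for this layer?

1

At z = 14.4 mm: the cube is not intersected at this z (z outside [0, 12]); the cylinder at (12, -1): section is a regular 12-gon, circumradius r=5.5; the r=7 cylinder at (14, 7.5) gives a regular 12-gon of circumradius 7 (constant along its height); Taking the union: the regions partially overlap (shared area 20.22 mm²), so overlapping operands fuse into one piece — 1 connected region. The result has 1 disconnected region.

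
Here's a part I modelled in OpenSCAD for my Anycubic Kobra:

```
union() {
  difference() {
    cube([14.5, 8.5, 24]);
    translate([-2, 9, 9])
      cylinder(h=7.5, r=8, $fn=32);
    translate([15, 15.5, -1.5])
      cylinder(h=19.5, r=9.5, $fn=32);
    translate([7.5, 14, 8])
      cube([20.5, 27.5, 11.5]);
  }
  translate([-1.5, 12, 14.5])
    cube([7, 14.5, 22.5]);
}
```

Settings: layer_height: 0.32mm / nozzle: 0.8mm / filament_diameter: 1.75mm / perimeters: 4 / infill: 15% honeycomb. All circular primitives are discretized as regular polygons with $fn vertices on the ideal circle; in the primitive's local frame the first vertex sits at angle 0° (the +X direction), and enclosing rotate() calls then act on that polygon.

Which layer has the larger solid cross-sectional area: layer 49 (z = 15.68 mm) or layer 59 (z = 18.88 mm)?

layer 59 (z = 18.88 mm)

Layer 49 (z = 15.68): the 14.5×8.5 cube contributes its full rectangle (area 123.25 mm²); the r=8 cylinder at (-2, 9) gives a regular 32-gon of circumradius 8 (constant along its height) (area = (32/2)·8.000²·sin(360°/32) = 199.77 mm²); the cylinder at (15, 15.5): section is a regular 32-gon, circumradius r=9.5 (area = (32/2)·9.500²·sin(360°/32) = 281.71 mm²); the cube at (7.5, 14) is present — its section is the full 20.5×27.5 rectangle (area 563.75 mm²); Taking the first minus the rest: starting from the 14.5×8.5 cube (123.25 mm²), the r=8 cylinder at (-2, 9) partially overlaps it — only the 31.17 mm² overlap (of its 199.77 mm²) is removed, clipping the outline; the r=9.5 cylinder at (15, 15.5) partially overlaps it — only the 9.56 mm² overlap (of its 281.71 mm²) is removed, clipping the outline; the 20.5×27.5 cube at (7.5, 14) misses the remaining region (no effect) — area = 82.51 mm²; the cube at (-1.5, 12) is present — its section is the full 7×14.5 rectangle (area 101.50 mm²); Merging all regions: the 2 present regions are separate (no shared area or edge), so areas and boundary lengths simply add and each stays a separate island — area = 184.01 mm². So its area = 184.01 mm². Layer 59 (z = 18.88): the 14.5×8.5 cube contributes its full rectangle (area 123.25 mm²); the cylinder at (-2, 9) does not reach this height (z outside [9, 16.5]); the cylinder at (15, 15.5) is not intersected at this z (z outside [-1.5, 18]); the 20.5×27.5 cube at (7.5, 14) contributes its full rectangle (area 563.75 mm²); Subtracting the remaining from the first: starting from the 14.5×8.5 cube (123.25 mm²), the 20.5×27.5 cube at (7.5, 14) misses the remaining region (no effect) — area = 123.25 mm²; the cube at (-1.5, 12) is present — its section is the full 7×14.5 rectangle (area 101.50 mm²); Merging all regions: the 2 present regions are separate (no shared area or edge), so areas and boundary lengths simply add and each stays a separate island — area = 224.75 mm². So its area = 224.75 mm². Layer 59 is larger (224.75 vs 184.01 mm²).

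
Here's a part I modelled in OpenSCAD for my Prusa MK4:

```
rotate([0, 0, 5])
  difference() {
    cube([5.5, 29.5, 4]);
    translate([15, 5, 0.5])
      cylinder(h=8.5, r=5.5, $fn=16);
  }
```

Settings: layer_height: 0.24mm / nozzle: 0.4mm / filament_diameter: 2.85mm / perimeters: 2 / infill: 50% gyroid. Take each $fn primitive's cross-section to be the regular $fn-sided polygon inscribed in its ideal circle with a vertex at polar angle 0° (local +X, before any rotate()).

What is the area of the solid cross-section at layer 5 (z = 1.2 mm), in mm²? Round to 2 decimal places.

162.25 mm²

At z = 1.2 mm: the 5.5×29.5 cube contributes its full rectangle (area 162.25 mm²); the cylinder at (15, 5): section is a regular 16-gon, circumradius r=5.5 (area = (16/2)·5.500²·sin(360°/16) = 92.61 mm²); After the difference (first − rest): starting from the 5.5×29.5 cube (162.25 mm²), the r=5.5 cylinder at (15, 5) misses the remaining region (no effect) — area = 162.25 mm²; (whole slice rotated 5° about Z — lengths, areas and connectivity unchanged). Overall, the cross-section is a single solid region. Net area = 162.25 mm².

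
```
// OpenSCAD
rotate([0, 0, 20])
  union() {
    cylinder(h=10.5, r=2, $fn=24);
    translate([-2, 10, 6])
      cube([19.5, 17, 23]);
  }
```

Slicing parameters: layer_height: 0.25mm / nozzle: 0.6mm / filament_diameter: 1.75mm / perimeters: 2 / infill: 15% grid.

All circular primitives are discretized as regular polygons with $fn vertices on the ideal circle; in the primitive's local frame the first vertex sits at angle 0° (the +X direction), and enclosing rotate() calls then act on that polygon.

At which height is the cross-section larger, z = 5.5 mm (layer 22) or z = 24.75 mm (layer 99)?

layer 99 (z = 24.75 mm)

Layer 22 (z = 5.5): the r=2 cylinder gives a regular 24-gon of circumradius 2 (constant along its height) (area = (24/2)·2.000²·sin(360°/24) = 12.42 mm²); the cube at (-2, 10) does not reach this height (z outside [6, 29]); Merging all regions: only the r=2 cylinder is present, so the union is just that shape — area = 12.42 mm²; (rotated 20° about Z; rotation is an isometry so areas/perimeters/island counts are preserved). So its area = 12.42 mm². Layer 99 (z = 24.75): the cylinder is absent (z outside [0, 10.5]); the cube at (-2, 10) (footprint 19.5×17) is included at this height (area 331.50 mm²); Taking the union: only the 19.5×17 cube at (-2, 10) is present, so the union is just that shape — area = 331.50 mm²; (whole slice rotated 20° about Z — lengths, areas and connectivity unchanged). So its area = 331.50 mm². Layer 99 is larger (331.50 vs 12.42 mm²).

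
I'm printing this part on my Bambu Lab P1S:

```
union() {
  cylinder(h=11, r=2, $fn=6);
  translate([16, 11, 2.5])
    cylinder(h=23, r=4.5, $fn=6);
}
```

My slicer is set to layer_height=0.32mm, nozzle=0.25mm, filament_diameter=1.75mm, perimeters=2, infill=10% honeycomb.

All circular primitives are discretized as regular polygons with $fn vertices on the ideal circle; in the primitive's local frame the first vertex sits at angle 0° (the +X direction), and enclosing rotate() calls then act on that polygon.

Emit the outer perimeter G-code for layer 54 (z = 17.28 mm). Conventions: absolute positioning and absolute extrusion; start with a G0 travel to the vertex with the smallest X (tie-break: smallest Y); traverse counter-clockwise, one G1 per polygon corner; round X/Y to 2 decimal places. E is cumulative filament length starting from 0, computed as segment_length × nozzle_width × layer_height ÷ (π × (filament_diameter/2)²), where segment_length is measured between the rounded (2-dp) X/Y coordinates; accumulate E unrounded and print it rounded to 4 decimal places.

G0 X11.50 Y11.00 Z17.28
G1 X13.75 Y7.10 E0.1498
G1 X18.25 Y7.10 E0.2994
G1 X20.50 Y11.00 E0.4492
G1 X18.25 Y14.90 E0.5989
G1 X13.75 Y14.90 E0.7486
G1 X11.50 Y11.00 E0.8984

At z = 17.28 mm: the cylinder is not intersected at this z (z outside [0, 11]); the r=4.5 cylinder at (16, 11) contributes a regular 6-gon of circumradius 4.5; Merging all regions: only the r=4.5 cylinder at (16, 11) is present, so the union is just that shape — 1 connected region. The outline is a single polygon with 6 vertices. Extrusion per mm of travel: 0.25 × 0.32 / (π × 0.875²) = 0.033260. Accumulating E over each segment gives final E = 0.8984.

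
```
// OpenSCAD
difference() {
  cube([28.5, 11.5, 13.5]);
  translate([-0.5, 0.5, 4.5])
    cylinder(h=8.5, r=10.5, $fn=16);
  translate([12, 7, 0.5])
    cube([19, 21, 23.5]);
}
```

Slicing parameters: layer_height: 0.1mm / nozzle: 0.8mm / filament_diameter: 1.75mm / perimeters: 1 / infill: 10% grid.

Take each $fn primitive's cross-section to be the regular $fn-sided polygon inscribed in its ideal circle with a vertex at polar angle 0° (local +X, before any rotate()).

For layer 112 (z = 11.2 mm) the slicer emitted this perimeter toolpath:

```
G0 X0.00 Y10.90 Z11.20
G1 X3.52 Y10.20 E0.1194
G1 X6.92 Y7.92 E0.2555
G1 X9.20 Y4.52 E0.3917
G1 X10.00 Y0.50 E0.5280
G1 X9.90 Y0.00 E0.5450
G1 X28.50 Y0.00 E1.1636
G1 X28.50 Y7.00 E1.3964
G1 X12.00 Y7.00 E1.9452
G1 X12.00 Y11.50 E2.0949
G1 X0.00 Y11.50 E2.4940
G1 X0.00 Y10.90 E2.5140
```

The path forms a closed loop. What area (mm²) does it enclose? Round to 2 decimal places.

169.40 mm²

Apply the shoelace formula to the sequence of (X, Y) vertices; enclosed area = 169.40 mm².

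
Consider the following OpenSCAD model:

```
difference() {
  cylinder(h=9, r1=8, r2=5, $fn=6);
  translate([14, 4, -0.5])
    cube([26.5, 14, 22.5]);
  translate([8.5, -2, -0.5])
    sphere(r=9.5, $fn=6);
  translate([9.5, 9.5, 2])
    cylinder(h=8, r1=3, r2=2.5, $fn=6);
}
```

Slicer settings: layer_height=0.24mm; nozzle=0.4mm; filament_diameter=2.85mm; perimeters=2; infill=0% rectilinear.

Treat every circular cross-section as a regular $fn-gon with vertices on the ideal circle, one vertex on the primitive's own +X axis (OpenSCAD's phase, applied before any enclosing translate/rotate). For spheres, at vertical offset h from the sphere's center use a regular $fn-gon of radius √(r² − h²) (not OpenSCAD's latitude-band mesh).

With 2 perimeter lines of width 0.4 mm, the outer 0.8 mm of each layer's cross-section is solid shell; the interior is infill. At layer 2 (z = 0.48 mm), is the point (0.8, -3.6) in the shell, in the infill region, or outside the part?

At z = 0.48 mm: the cone: at t=0.053 of its height the radius interpolates to r₁+(r₂−r₁)t = 7.840, giving a regular 6-gon of that circumradius; the 26.5×14 cube at (14, 4) contributes its full rectangle; the sphere at (8.5, -2): section is a regular 6-gon, circumradius = √(r²−h²) = √(9.5²−0.98²) = 9.449; the cone at (9.5, 9.5) is not intersected at this z (z outside [2, 10]); After the difference (first − rest): starting from the cone, the 26.5×14 cube at (14, 4) misses the remaining region (no effect); the r=9.5 sphere at (8.5, -2) partially overlaps it — only the 63.72 mm² overlap (of its 231.98 mm²) is removed, clipping the outline — 1 connected region. Overall, the cross-section is a single solid region. The nearest boundary edge runs (-0.95, -2.00)→(1.82, -6.79); distance from the point to it = 0.71 mm. The point is not inside any of the regions above, so it lies outside the cross-section (0.71 mm from the nearest boundary).

outside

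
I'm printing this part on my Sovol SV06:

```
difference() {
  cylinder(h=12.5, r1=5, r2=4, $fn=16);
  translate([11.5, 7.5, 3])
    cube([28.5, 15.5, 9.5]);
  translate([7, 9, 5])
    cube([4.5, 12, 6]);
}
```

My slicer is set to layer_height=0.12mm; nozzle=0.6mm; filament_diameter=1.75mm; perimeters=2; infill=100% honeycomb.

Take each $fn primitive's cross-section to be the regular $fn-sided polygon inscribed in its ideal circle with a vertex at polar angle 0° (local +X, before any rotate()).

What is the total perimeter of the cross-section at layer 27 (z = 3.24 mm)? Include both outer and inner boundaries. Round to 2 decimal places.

29.60 mm

At z = 3.24 mm: the cone: at t=0.259 of its height the radius interpolates to r₁+(r₂−r₁)t = 4.741, giving a regular 16-gon of that circumradius (perimeter = 2·16·4.741·sin(180°/16) = 29.60 mm); the 28.5×15.5 cube at (11.5, 7.5) contributes its full rectangle (perimeter 88.00 mm); the cube at (7, 9) is absent (z outside [5, 11]); Taking the first minus the rest: starting from the cone, the 28.5×15.5 cube at (11.5, 7.5) misses the remaining region (no effect) — boundary = 29.60 mm. Overall, the cross-section is a single solid region. Total boundary length (outer) = 29.60 mm.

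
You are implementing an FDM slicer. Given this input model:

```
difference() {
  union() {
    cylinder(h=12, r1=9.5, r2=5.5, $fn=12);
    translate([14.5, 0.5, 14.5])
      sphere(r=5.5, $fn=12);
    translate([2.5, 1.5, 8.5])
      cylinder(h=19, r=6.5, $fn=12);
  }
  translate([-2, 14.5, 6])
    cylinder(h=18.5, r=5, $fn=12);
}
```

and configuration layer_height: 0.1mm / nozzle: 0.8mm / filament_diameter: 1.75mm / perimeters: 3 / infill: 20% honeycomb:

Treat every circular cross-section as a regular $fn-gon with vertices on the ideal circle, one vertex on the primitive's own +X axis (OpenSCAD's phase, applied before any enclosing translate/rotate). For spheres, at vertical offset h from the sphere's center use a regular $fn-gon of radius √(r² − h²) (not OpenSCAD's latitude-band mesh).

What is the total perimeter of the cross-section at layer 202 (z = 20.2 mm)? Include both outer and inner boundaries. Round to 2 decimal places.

40.38 mm

At z = 20.2 mm: the cone is absent (z outside [0, 12]); the sphere at (14.5, 0.5) does not reach this height (|z−center|=5.700 > r=5.5); the r=6.5 cylinder at (2.5, 1.5) contributes a regular 12-gon of circumradius 6.5 (perimeter = 2·12·6.500·sin(180°/12) = 40.38 mm); Combining (union): only the r=6.5 cylinder at (2.5, 1.5) is present, so the union is just that shape — boundary = 40.38 mm; the r=5 cylinder at (-2, 14.5) gives a regular 12-gon of circumradius 5 (constant along its height) (perimeter = 2·12·5.000·sin(180°/12) = 31.06 mm); Taking the first minus the rest: starting from that combined region, the r=5 cylinder at (-2, 14.5) misses the remaining region (no effect) — boundary = 40.38 mm. Overall, the cross-section is a single solid region. Total boundary length (outer) = 40.38 mm.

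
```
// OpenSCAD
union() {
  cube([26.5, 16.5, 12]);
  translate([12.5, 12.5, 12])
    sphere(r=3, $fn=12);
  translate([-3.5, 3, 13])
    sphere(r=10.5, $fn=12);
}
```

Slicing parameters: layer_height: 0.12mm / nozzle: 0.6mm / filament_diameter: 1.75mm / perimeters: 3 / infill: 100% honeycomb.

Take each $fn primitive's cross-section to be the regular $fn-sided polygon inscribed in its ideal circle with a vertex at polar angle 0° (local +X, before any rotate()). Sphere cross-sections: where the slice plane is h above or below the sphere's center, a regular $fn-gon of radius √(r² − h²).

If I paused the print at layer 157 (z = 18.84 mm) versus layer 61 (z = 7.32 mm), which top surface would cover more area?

Layer 157 (z = 18.84): the cube does not reach this height (z outside [0, 12]); the sphere at (12.5, 12.5) is not intersected at this z (|z−center|=6.840 > r=3); the r=10.5 sphere at (-3.5, 3) contributes a regular 12-gon of circumradius √(10.5²−5.84²) = 8.726 (area = (12/2)·8.726²·sin(360°/12) = 228.43 mm²); Combining (union): only the r=10.5 sphere at (-3.5, 3) is present, so the union is just that shape — area = 228.43 mm². So its area = 228.43 mm². Layer 61 (z = 7.32): the 26.5×16.5 cube contributes its full rectangle (area 437.25 mm²); the sphere at (12.5, 12.5) does not reach this height (|z−center|=4.680 > r=3); the r=10.5 sphere at (-3.5, 3) contributes a regular 12-gon of circumradius √(10.5²−5.68²) = 8.831 (area = (12/2)·8.831²·sin(360°/12) = 233.96 mm²); Combining (union): the regions partially overlap — summed areas 671.21 mm² minus the doubly-counted overlap 44.01 mm² gives 627.20 mm² — area = 627.20 mm². So its area = 627.20 mm². Layer 61 is larger (627.20 vs 228.43 mm²).

layer 61 (z = 7.32 mm)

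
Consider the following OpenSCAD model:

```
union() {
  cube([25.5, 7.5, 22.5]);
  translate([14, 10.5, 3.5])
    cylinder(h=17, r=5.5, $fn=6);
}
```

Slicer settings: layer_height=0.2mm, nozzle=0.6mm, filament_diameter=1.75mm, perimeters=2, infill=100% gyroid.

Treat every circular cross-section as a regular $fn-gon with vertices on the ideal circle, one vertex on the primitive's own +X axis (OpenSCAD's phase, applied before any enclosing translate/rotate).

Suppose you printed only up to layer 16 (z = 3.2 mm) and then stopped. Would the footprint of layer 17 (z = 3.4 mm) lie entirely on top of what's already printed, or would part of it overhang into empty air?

Compare the two slices. At z = 3.2: the cube (footprint 25.5×7.5) is included at this height (area 191.25 mm²); the cylinder at (14, 10.5) does not reach this height (z outside [3.5, 20.5]); Combining (union): only the 25.5×7.5 cube is present, so the union is just that shape — area = 191.25 mm². At z = 3.4: the 25.5×7.5 cube contributes its full rectangle (area 191.25 mm²); the cylinder at (14, 10.5) is not intersected at this z (z outside [3.5, 20.5]); Merging all regions: only the 25.5×7.5 cube is present, so the union is just that shape — area = 191.25 mm². Checking containment: the cross-section at z = 3.4 is a subset of the cross-section at z = 3.2.

entirely on top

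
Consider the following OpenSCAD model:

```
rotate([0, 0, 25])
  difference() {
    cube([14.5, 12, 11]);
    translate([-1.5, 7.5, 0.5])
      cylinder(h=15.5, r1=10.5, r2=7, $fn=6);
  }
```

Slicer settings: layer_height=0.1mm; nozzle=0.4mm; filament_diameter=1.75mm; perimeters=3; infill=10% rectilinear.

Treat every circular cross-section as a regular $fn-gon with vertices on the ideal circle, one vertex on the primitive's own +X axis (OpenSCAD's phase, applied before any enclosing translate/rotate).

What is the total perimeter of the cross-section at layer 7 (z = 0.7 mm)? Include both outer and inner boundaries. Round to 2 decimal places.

At z = 0.7 mm: the cube is present — its section is the full 14.5×12 rectangle (perimeter 53.00 mm); the cone at (-1.5, 7.5): at t=0.013 of its height the radius interpolates to r₁+(r₂−r₁)t = 10.455, giving a regular 6-gon of that circumradius (perimeter = 2·6·10.455·sin(180°/6) = 62.73 mm); Taking the first minus the rest: starting from the 14.5×12 cube, the cone at (-1.5, 7.5) partially overlaps it — only the 85.37 mm² overlap (of its 283.98 mm²) is removed, clipping the outline — boundary = 43.87 mm; (rotated 25° about Z; rotation is an isometry so areas/perimeters/island counts are preserved). Overall, the cross-section is a single solid region. Total boundary length (outer) = 43.87 mm.

43.87 mm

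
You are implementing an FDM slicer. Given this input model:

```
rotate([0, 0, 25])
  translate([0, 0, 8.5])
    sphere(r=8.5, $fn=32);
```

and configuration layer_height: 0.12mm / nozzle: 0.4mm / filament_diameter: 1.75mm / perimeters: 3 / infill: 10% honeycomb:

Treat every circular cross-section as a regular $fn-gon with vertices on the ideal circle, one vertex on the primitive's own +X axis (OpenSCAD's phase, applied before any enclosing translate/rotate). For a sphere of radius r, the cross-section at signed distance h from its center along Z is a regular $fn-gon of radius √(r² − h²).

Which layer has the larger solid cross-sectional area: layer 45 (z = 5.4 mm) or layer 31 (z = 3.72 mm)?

Layer 45 (z = 5.4): the sphere: section is a regular 32-gon, circumradius = √(r²−h²) = √(8.5²−3.1²) = 7.915 (area = (32/2)·7.915²·sin(360°/32) = 195.53 mm²); (rotated 25° about Z; rotation is an isometry so areas/perimeters/island counts are preserved). So its area = 195.53 mm². Layer 31 (z = 3.72): the r=8.5 sphere contributes a regular 32-gon of circumradius √(8.5²−4.78²) = 7.029 (area = (32/2)·7.029²·sin(360°/32) = 154.20 mm²); (rotated 25° about Z; rotation is an isometry so areas/perimeters/island counts are preserved). So its area = 154.20 mm². Layer 45 is larger (195.53 vs 154.20 mm²).

layer 45 (z = 5.4 mm)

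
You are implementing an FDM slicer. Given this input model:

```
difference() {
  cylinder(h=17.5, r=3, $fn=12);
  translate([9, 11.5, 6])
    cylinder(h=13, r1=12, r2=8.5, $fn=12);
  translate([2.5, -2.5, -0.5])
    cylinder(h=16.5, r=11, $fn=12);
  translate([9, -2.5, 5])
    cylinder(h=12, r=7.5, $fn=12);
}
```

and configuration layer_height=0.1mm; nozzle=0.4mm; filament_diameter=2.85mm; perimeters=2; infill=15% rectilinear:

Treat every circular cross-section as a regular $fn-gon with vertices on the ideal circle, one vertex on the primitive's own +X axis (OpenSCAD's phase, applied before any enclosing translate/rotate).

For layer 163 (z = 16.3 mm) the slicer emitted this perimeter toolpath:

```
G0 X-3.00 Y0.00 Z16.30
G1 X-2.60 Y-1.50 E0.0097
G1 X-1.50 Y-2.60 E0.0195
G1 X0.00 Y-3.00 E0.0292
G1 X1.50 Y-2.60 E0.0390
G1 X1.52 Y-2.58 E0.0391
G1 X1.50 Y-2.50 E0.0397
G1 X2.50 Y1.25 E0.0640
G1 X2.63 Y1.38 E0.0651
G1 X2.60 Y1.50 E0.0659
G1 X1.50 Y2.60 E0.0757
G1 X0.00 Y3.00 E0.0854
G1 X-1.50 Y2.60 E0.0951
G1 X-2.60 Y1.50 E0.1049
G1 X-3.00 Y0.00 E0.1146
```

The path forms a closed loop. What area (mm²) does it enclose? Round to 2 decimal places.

Apply the shoelace formula to the sequence of (X, Y) vertices; enclosed area = 24.66 mm².

24.66 mm²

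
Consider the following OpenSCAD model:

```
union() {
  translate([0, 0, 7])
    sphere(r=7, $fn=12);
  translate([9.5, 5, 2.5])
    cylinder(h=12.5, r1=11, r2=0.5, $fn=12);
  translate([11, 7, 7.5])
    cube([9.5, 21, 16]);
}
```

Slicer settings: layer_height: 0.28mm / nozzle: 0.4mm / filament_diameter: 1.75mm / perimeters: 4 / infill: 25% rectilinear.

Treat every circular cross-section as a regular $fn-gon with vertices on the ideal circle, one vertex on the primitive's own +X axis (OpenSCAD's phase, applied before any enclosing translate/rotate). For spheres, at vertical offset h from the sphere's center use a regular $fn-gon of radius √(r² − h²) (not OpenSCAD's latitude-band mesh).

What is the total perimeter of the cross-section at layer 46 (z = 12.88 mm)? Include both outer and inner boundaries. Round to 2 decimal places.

At z = 12.88 mm: the sphere: section is a regular 12-gon, circumradius = √(r²−h²) = √(7²−5.88²) = 3.798 (perimeter = 2·12·3.798·sin(180°/12) = 23.59 mm); the cone at (9.5, 5) (r1=11→r2=0.5) has section circumradius 2.281 here — a regular 12-gon (perimeter = 2·12·2.281·sin(180°/12) = 14.17 mm); the cube at (11, 7) (footprint 9.5×21) is included at this height (perimeter 61.00 mm); Combining (union): the 3 present regions are separate (no shared area or edge), so areas and boundary lengths simply add and each stays a separate island — boundary = 98.76 mm. Overall, the cross-section has 3 separate islands. Total boundary length (outer) = 98.76 mm.

98.76 mm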